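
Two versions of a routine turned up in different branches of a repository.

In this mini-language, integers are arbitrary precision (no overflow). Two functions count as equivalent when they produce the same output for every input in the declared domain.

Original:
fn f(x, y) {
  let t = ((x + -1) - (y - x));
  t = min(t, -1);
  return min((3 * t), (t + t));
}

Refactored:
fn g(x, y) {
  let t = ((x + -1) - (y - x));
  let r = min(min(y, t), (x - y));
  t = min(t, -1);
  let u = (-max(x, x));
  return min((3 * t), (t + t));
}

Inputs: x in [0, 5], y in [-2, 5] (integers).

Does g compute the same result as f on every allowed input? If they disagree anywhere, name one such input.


Side by side, the visible changes include: min/max/abs usage differs, local variable names differ, arithmetic usage differs, statement counts differ.
One worked example (x=2, y=3) — f: t := 0 | t := -1 | result -3; g: t := 0 | r := -1 | t := -1 | u := -2 | result -3; agreement on -3.
Every one of the 48 inputs gives matching results.
verdict: equivalent


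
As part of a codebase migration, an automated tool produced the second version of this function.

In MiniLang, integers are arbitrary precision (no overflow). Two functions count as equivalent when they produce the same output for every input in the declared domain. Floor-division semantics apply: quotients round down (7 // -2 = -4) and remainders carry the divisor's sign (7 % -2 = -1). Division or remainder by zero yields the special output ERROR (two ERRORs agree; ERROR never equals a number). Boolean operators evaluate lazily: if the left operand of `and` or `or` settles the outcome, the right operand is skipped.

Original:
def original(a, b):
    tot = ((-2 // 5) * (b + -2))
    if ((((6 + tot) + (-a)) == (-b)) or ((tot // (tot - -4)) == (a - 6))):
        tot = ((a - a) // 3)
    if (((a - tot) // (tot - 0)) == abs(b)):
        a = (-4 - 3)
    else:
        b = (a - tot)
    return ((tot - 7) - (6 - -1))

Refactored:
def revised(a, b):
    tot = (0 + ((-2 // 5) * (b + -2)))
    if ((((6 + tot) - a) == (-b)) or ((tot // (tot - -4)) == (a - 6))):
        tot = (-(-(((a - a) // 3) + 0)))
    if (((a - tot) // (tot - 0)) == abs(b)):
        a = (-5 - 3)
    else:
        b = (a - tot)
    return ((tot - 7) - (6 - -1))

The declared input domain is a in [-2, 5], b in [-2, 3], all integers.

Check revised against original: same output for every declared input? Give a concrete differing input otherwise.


The edit looks behavioral (`-4` became `-5`), but over these ranges it never changes the outcome.
Spot check at a=2, b=-1 — original: tot := 3 | ((((6 + tot) + (-a)) == (-b)) or ((tot // (tot - -4)) == (a - 6))): false | (((a - tot) // (tot - 0)) == abs(b)): false | b := -1 | result -11. revised: tot := 3 | ((((6 + tot) - a) == (-b)) or ((tot // (tot - -4)) == (a - 6))): false | (((a - tot) // (tot - 0)) == abs(b)): false | b := -1 | result -11. Both give -11.
Sweeping the whole domain (48 inputs) finds no disagreement.
verdict: equivalent


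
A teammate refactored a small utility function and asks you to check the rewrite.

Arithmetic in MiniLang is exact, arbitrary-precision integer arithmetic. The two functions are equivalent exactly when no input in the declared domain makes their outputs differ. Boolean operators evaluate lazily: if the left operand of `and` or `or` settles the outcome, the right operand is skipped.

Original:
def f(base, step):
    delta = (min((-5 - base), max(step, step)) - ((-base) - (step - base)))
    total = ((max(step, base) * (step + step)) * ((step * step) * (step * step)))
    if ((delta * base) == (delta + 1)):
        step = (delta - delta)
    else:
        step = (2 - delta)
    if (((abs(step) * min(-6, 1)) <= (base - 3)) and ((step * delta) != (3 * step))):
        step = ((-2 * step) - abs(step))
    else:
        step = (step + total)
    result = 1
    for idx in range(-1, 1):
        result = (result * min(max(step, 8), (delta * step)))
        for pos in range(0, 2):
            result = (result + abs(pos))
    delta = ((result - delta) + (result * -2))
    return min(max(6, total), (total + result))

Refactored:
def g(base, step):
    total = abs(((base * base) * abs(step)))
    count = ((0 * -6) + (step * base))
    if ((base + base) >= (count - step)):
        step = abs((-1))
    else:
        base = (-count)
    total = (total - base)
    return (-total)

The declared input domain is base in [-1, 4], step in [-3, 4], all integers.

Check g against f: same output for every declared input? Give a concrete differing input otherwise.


Try base=-1, step=-3.
f: delta = -7; total = 486; ((delta * base) == (delta + 1)) -> false; step = 9; (((abs(step) * min(-6, 1)) <= (base - 3)) and ((step * delta) != (3 * step))) -> true; step = -27; result = 1; [idx=-1]; result = 8; [pos=0]; result = 8; [pos=1]; result = 9; [idx=0]; result = 72; [pos=0]; result = 72; [pos=1]; result = 73; delta = -66; return 486
g: total = 3; count = 3; ((base + base) >= (count - step)) -> false; base = -3; total = 6; return -6
486 and -6 differ, so these are not the same function on this domain.
verdict: not equivalent; witness: base=-1, step=-3


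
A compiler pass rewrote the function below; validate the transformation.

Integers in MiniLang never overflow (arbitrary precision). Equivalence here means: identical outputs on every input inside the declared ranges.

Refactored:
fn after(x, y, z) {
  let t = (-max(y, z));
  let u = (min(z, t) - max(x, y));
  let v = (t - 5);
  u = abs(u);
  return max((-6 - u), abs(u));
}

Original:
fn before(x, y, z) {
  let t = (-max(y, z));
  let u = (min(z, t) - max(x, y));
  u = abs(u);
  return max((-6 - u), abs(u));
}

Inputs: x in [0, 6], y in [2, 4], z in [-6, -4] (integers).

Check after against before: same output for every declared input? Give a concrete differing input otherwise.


Differences: statement counts differ; and arithmetic usage differs; and local variable names differ; and constant usage differs — yet all 63 inputs agree.
verdict: equivalent


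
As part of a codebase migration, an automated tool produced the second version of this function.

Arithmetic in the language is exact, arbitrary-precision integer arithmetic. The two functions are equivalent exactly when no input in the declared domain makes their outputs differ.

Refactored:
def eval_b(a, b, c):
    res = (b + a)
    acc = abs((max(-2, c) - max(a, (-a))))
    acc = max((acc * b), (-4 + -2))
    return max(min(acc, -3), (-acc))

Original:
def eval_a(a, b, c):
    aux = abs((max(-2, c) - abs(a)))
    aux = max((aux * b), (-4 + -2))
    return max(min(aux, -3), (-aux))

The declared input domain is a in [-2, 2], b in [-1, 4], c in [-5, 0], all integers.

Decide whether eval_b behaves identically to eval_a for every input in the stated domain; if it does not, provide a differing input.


Changes here: min/max/abs usage differs, and statement counts differ, and arithmetic usage differs, and local variable names differ; the full 180-point sweep finds no disagreement.
verdict: equivalent


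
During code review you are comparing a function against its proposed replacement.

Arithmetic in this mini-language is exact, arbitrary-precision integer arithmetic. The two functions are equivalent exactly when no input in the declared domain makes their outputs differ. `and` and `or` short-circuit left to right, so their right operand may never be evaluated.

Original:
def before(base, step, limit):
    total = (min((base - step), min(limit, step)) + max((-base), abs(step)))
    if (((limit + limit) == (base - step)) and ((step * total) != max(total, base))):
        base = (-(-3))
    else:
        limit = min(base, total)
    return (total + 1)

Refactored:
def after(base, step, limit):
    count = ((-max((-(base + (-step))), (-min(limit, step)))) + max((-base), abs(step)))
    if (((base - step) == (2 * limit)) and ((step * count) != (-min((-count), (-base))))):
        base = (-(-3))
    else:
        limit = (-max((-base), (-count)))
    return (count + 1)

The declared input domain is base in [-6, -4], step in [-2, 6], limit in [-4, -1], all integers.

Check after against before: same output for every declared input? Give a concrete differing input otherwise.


Side by side, the visible changes include: min/max/abs usage differs; constant usage differs; arithmetic usage differs; local variable names differ.
As a probe, take base=-5, step=4, limit=-2: before runs total = -4; (((limit + limit) == (base - step)) and ((step * total) != max(total, base))) -> false; limit = -5; return -3; after runs count = -4; (((base - step) == (2 * limit)) and ((step * count) != (-min((-count), (-base))))) -> false; limit = -5; return -3; both end at -3.
Across all 108 domain points the two functions coincide.
verdict: equivalent


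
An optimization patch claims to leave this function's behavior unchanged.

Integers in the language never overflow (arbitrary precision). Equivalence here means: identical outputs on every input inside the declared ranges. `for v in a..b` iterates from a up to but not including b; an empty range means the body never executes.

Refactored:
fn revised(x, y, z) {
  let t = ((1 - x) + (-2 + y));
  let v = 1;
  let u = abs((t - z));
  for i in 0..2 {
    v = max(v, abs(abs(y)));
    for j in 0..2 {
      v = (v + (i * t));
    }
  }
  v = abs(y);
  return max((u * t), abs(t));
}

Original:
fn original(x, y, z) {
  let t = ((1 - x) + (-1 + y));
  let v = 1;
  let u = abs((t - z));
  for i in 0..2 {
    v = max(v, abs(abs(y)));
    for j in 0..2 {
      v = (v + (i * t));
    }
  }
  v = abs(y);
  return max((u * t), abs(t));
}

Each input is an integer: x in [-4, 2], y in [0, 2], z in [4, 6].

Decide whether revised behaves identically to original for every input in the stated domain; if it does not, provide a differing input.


Consider the input x=-4, y=0, z=4.
original: t := 4 | v := 1 | u := 0 | iter i=0: | v := 1 | iter j=0: | v := 1 | iter j=1: | v := 1 | iter i=1: | v := 1 | iter j=0: | v := 5 | iter j=1: | v := 9 | v := 0 | result 4
revised: t := 3 | v := 1 | u := 1 | iter i=0: | v := 1 | iter j=0: | v := 1 | iter j=1: | v := 1 | iter i=1: | v := 1 | iter j=0: | v := 4 | iter j=1: | v := 7 | v := 0 | result 3
4 vs 3 — the two versions disagree here.
verdict: not equivalent; witness: x=-4, y=0, z=4


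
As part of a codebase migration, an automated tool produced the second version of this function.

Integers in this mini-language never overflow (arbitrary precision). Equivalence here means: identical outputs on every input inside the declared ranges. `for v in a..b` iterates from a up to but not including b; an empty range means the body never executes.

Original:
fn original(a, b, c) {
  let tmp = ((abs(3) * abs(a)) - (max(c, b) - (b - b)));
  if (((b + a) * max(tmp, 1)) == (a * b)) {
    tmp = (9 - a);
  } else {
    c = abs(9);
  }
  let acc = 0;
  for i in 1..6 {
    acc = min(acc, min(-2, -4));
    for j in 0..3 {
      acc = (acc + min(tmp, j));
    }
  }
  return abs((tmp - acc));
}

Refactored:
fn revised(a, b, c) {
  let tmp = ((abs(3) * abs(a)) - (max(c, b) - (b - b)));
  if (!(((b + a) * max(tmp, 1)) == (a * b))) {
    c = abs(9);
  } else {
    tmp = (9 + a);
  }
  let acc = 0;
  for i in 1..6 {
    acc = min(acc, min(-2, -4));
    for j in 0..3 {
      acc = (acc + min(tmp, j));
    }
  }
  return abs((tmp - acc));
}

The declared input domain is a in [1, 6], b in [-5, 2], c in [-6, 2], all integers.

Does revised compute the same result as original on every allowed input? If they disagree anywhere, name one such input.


Try a=1, b=-2, c=1.
original: tmp = 2; (((b + a) * max(tmp, 1)) == (a * b)) -> true; tmp = 8; acc = 0; [i=1]; acc = -4; [j=0]; acc = -4; [j=1]; acc = -3; [j=2]; acc = -1; [i=2]; acc = -4; [j=0]; acc = -4; [j=1]; acc = -3; [j=2]; acc = -1; [i=3]; acc = -4; [j=0]; acc = -4; [j=1]; acc = -3; [j=2]; acc = -1; [i=4]; acc = -4; [j=0]; acc = -4; [j=1]; acc = -3; [j=2]; acc = -1; [i=5]; acc = -4; [j=0]; acc = -4; [j=1]; acc = -3; [j=2]; acc = -1; return 9
revised: tmp = 2; (!(((b + a) * max(tmp, 1)) == (a * b))) -> false; tmp = 10; acc = 0; [i=1]; acc = -4; [j=0]; acc = -4; [j=1]; acc = -3; [j=2]; acc = -1; [i=2]; acc = -4; [j=0]; acc = -4; [j=1]; acc = -3; [j=2]; acc = -1; [i=3]; acc = -4; [j=0]; acc = -4; [j=1]; acc = -3; [j=2]; acc = -1; [i=4]; acc = -4; [j=0]; acc = -4; [j=1]; acc = -3; [j=2]; acc = -1; [i=5]; acc = -4; [j=0]; acc = -4; [j=1]; acc = -3; [j=2]; acc = -1; return 11
9 != 11, so the rewrite changes behavior.
verdict: not equivalent; witness: a=1, b=-2, c=1


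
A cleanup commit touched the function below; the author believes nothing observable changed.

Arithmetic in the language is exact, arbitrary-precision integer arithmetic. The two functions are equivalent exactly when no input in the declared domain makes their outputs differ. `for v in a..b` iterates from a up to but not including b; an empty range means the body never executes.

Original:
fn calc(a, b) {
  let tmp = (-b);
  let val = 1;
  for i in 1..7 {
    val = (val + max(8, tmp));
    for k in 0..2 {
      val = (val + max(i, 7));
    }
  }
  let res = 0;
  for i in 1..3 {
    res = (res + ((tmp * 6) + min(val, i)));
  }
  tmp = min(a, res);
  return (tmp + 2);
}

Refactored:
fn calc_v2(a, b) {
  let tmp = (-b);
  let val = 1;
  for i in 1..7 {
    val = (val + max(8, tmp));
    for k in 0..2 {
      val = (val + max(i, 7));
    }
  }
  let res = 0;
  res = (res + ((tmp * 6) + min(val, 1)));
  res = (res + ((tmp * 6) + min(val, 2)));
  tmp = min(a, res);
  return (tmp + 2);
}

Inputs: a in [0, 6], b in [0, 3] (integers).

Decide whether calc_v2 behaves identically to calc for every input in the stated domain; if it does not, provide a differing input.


The two versions differ — the changes include arithmetic usage differs, and constant usage differs, and loop structure differs, and min/max/abs usage differs.
Tracing a=4, b=0: calc: tmp = 0; val = 1; [i=1]; val = 9; [k=0]; val = 16; [k=1]; val = 23; [i=2]; val = 31; [k=0]; val = 38; [k=1]; val = 45; [i=3]; val = 53; [k=0]; val = 60; [k=1]; val = 67; [i=4]; val = 75; [k=0]; val = 82; [k=1]; val = 89; [i=5]; val = 97; [k=0]; val = 104; [k=1]; val = 111; [i=6]; val = 119; [k=0]; val = 126; [k=1]; val = 133; res = 0; [i=1]; res = 1; [i=2]; res = 3; tmp = 3; return 5 | calc_v2: tmp = 0; val = 1; [i=1]; val = 9; [k=0]; val = 16; [k=1]; val = 23; [i=2]; val = 31; [k=0]; val = 38; [k=1]; val = 45; [i=3]; val = 53; [k=0]; val = 60; [k=1]; val = 67; [i=4]; val = 75; [k=0]; val = 82; [k=1]; val = 89; [i=5]; val = 97; [k=0]; val = 104; [k=1]; val = 111; [i=6]; val = 119; [k=0]; val = 126; [k=1]; val = 133; res = 0; res = 1; res = 3; tmp = 3; return 5 — matching result 5.
An exhaustive pass over the 28 declared inputs shows identical outputs.
verdict: equivalent


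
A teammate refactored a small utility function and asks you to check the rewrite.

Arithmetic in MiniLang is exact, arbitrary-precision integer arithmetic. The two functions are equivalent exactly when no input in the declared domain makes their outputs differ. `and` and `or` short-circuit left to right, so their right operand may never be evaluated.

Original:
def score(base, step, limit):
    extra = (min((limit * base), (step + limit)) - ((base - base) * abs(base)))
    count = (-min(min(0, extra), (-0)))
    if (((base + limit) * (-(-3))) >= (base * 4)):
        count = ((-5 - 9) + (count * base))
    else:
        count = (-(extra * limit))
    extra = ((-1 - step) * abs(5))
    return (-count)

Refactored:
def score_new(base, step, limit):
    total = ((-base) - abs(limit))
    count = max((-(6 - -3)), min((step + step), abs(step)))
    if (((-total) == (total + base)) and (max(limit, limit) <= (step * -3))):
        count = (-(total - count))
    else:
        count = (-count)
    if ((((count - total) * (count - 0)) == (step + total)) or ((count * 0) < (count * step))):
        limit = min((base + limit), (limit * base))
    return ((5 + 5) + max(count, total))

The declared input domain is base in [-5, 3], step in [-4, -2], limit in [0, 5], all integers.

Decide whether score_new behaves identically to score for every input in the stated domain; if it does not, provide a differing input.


base=-5, step=-4, limit=0 yields 34 from score but 18 from score_new.
verdict: not equivalent; witness: base=-5, step=-4, limit=0


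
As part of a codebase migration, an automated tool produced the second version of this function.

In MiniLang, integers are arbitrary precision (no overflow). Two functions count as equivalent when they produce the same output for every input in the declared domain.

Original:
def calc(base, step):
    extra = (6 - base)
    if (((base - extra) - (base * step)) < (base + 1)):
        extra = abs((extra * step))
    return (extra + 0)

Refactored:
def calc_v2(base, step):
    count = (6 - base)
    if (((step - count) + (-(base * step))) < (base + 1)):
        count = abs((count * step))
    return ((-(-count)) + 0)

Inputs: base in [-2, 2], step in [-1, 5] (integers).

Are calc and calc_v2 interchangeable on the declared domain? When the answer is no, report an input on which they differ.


Try base=-2, step=3.
calc: extra = 8; (((base - extra) - (base * step)) < (base + 1)) -> true; extra = 24; return 24
calc_v2: count = 8; (((step - count) + (-(base * step))) < (base + 1)) -> false; return 8
24 vs 8 — the two versions disagree here.
verdict: not equivalent; witness: base=-2, step=3


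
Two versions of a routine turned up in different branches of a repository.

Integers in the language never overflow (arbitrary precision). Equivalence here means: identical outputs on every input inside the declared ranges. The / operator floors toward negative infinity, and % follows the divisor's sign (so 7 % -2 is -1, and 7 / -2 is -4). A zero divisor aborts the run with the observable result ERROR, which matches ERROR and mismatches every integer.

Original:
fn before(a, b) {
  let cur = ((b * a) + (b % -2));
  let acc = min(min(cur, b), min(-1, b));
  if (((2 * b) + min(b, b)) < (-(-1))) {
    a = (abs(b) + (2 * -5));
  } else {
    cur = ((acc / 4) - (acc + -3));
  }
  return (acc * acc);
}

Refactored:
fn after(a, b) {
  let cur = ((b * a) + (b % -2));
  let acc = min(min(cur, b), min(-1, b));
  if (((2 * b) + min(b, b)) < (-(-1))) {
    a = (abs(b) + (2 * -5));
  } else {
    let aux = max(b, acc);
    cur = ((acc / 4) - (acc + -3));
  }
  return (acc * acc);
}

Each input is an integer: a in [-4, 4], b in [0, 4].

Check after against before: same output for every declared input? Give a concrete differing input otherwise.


Equivalent — the differences include min/max/abs usage differs; and statement counts differ; and local variable names differ, yet no declared input distinguishes the two.
As a probe, take a=-2, b=3: before runs cur = -7; acc = -7; (((2 * b) + min(b, b)) < (-(-1))) -> false; cur = 8; return 49; after runs cur = -7; acc = -7; (((2 * b) + min(b, b)) < (-(-1))) -> false; aux = 3; cur = 8; return 49; both end at 49.
Checked all 45 inputs in the declared domain: the outputs agree on every one.
verdict: equivalent


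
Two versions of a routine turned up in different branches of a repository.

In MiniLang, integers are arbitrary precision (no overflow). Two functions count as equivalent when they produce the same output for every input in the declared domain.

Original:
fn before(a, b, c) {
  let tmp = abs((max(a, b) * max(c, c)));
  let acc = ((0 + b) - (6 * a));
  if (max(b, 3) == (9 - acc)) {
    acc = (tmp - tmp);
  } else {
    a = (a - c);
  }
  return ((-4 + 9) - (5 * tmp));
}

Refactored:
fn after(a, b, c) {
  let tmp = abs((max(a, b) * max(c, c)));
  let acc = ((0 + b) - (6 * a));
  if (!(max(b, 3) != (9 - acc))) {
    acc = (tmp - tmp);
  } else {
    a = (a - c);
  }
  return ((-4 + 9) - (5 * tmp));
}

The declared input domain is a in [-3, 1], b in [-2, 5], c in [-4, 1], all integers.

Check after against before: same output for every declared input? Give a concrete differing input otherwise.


Behavior is preserved: although comparison usage differs, plus boolean connective usage differs, the outputs never diverge.
As a probe, take a=-2, b=4, c=-3: before runs tmp := 12 | acc := 16 | (max(b, 3) == (9 - acc)): false | a := 1 | result -55; after runs tmp := 12 | acc := 16 | (!(max(b, 3) != (9 - acc))): false | a := 1 | result -55; both end at -55.
Sweeping the whole domain (240 inputs) finds no disagreement.
verdict: equivalent


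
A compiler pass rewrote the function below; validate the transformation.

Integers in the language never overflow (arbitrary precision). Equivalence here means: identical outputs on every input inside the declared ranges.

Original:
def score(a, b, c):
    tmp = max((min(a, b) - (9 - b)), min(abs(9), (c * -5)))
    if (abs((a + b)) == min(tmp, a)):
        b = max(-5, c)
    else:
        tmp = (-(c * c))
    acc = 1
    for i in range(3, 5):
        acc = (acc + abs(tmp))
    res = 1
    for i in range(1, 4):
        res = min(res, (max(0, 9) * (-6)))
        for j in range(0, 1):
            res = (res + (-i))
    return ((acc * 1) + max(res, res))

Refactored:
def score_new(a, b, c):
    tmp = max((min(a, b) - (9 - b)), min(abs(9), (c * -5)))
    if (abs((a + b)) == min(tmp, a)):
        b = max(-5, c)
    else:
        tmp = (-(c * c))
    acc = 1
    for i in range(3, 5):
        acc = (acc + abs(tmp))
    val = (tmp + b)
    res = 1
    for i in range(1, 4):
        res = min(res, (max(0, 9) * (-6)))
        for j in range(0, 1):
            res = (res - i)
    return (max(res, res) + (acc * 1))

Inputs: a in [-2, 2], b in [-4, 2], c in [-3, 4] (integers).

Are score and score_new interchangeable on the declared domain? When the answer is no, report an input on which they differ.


Changes here: local variable names differ; and statement counts differ; and arithmetic usage differs; the full 280-point sweep finds no disagreement.
verdict: equivalent


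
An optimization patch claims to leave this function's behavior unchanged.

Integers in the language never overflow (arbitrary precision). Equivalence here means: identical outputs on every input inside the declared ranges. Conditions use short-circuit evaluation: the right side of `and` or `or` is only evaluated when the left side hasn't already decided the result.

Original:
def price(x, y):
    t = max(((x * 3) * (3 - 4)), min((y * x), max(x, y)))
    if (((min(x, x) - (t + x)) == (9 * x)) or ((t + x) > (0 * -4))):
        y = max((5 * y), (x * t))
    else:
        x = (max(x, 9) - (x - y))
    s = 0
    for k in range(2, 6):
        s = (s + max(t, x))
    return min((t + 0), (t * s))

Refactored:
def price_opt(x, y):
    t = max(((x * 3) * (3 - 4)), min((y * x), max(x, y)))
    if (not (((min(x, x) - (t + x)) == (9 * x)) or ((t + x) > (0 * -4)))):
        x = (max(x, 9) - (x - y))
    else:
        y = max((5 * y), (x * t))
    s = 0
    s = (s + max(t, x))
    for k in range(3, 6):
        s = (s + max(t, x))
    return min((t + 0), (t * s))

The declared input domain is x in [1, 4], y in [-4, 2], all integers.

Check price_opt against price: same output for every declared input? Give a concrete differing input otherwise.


Equivalent — the differences include boolean connective usage differs; arithmetic usage differs; loop structure differs; statement counts differ; min/max/abs usage differs, yet no declared input distinguishes the two.
One worked example (x=1, y=-2) — price: t = -2; (((min(x, x) - (t + x)) == (9 * x)) or ((t + x) > (0 * -4))) -> false; x = 6; s = 0; [k=2]; s = 6; [k=3]; s = 12; [k=4]; s = 18; [k=5]; s = 24; return -48; price_opt: t = -2; (not (((min(x, x) - (t + x)) == (9 * x)) or ((t + x) > (0 * -4)))) -> true; x = 6; s = 0; s = 6; [k=3]; s = 12; [k=4]; s = 18; [k=5]; s = 24; return -48; agreement on -48.
Sweeping the whole domain (28 inputs) finds no disagreement.
verdict: equivalent


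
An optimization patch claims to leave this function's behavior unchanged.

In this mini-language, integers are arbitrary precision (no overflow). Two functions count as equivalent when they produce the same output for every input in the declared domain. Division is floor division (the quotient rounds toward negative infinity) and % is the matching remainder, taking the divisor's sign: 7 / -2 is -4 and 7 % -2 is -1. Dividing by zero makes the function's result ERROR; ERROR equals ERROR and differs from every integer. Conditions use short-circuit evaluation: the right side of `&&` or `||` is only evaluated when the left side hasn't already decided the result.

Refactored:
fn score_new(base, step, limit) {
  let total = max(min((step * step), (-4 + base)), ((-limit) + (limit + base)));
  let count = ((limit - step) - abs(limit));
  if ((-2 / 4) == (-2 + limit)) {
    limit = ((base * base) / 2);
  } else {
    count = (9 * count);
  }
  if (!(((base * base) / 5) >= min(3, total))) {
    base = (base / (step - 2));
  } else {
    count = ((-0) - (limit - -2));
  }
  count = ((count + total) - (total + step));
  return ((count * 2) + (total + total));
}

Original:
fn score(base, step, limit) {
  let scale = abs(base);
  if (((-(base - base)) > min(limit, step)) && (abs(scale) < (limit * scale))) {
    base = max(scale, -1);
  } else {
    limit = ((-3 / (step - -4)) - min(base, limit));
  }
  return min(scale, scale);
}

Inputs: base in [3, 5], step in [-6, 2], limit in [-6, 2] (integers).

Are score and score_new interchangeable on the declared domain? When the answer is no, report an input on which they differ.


The rewrite breaks on base=3, step=-6, limit=-6, where the results are 3 and -90.
score: scale = 3; (((-(base - base)) > min(limit, step)) && (abs(scale) < (limit * scale))) -> false; limit = 7; return 3
score_new: total = 3; count = -6; ((-2 / 4) == (-2 + limit)) -> false; count = -54; (!(((base * base) / 5) >= min(3, total))) -> true; base = -1; count = -48; return -90
verdict: not equivalent; witness: base=3, step=-6, limit=-6


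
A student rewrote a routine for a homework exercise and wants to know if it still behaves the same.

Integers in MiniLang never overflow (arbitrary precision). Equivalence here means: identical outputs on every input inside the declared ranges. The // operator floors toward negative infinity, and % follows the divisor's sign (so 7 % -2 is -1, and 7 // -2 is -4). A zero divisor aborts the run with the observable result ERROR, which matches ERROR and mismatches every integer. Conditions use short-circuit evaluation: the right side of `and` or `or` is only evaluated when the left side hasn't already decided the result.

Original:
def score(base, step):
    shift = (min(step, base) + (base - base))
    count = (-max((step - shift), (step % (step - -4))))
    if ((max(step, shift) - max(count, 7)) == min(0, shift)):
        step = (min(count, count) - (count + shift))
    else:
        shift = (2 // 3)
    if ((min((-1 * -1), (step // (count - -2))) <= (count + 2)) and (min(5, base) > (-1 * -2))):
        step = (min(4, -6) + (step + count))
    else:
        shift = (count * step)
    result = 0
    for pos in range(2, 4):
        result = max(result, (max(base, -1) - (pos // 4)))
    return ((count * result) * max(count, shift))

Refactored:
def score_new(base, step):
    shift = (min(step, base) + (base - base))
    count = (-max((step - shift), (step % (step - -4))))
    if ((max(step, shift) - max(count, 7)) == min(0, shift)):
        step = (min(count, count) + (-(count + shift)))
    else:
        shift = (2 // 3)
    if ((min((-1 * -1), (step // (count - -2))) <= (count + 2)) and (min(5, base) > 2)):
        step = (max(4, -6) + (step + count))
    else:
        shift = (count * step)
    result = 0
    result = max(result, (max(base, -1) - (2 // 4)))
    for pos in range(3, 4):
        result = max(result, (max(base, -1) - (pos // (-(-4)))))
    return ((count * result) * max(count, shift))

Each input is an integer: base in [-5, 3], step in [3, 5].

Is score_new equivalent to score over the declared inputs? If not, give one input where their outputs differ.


Although `min(4, -6)` became `max(4, -6)`, no input in the stated domain can expose it.
Spot check at base=2, step=5 — score: shift := 2 | count := -5 | ((max(step, shift) - max(count, 7)) == min(0, shift)): false | shift := 0 | ((min((-1 * -1), (step // (count - -2))) <= (count + 2)) and (min(5, base) > (-1 * -2))): false | shift := -25 | result := 0 | iter pos=2: | result := 2 | iter pos=3: | result := 2 | result 50. score_new: shift := 2 | count := -5 | ((max(step, shift) - max(count, 7)) == min(0, shift)): false | shift := 0 | ((min((-1 * -1), (step // (count - -2))) <= (count + 2)) and (min(5, base) > 2)): false | shift := -25 | result := 0 | result := 2 | iter pos=3: | result := 2 | result 50. Both give 50.
Sweeping the whole domain (27 inputs) finds no disagreement.
verdict: equivalent


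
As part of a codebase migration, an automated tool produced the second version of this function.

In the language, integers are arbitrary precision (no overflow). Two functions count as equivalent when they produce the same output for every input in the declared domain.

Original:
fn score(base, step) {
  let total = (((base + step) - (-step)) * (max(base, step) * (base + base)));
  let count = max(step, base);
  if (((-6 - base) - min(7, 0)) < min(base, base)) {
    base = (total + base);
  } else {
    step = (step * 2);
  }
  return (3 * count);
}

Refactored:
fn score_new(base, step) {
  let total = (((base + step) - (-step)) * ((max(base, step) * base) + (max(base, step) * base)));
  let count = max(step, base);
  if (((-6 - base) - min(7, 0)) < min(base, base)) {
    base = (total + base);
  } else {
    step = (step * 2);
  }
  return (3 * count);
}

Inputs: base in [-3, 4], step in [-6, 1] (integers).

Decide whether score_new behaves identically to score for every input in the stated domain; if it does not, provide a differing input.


Although min/max/abs usage differs, arithmetic usage differs, 64/64 inputs agree.
verdict: equivalent


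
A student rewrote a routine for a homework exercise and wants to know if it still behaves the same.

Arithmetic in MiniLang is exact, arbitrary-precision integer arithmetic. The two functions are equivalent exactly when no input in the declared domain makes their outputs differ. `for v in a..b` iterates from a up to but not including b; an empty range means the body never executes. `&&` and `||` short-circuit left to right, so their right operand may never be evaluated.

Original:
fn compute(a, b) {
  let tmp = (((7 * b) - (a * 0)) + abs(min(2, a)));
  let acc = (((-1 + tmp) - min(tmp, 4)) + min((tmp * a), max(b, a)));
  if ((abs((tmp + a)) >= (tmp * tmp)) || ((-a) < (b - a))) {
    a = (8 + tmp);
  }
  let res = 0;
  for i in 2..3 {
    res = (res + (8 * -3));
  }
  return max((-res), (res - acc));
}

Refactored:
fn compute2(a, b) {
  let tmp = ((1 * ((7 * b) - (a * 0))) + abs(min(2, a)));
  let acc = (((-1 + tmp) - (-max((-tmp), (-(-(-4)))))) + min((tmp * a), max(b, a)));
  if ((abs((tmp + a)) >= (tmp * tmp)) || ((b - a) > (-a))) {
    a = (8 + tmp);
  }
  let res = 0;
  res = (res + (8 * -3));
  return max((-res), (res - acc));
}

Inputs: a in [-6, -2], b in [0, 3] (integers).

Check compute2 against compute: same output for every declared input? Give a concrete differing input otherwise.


Although statement counts differ; also local variable names differ; also arithmetic usage differs; also constant usage differs; also comparison usage differs; also min/max/abs usage differs; also loop structure differs, 20/20 inputs agree.
verdict: equivalent


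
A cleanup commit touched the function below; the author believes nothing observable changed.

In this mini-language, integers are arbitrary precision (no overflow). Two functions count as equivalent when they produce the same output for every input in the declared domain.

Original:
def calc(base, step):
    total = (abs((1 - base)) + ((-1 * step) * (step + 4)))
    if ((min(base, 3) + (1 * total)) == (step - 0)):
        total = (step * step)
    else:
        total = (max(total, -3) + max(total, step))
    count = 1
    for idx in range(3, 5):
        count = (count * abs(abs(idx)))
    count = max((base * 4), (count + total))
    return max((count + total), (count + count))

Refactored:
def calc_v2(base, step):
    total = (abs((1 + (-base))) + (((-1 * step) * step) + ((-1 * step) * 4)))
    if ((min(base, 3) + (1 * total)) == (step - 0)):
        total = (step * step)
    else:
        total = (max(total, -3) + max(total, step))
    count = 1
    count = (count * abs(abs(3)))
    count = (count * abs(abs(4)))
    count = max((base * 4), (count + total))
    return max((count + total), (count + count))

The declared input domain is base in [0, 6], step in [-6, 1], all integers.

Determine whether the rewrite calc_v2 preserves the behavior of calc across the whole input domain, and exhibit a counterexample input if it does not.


Equivalent — the differences include min/max/abs usage differs; also arithmetic usage differs; also local variable names differ; also constant usage differs; also loop structure differs, yet no declared input distinguishes the two.
Spot check at base=1, step=-3 — calc: total becomes 3; next ((min(base, 3) + (1 * total)) == (step - 0)) evaluates to false; next total becomes 6; next count becomes 1; next at idx=3:; next count becomes 3; next at idx=4:; next count becomes 12; next count becomes 18; next final value 36. calc_v2: total becomes 3; next ((min(base, 3) + (1 * total)) == (step - 0)) evaluates to false; next total becomes 6; next count becomes 1; next count becomes 3; next count becomes 12; next count becomes 18; next final value 36. Both give 36.
Across all 56 domain points the two functions coincide.
verdict: equivalent


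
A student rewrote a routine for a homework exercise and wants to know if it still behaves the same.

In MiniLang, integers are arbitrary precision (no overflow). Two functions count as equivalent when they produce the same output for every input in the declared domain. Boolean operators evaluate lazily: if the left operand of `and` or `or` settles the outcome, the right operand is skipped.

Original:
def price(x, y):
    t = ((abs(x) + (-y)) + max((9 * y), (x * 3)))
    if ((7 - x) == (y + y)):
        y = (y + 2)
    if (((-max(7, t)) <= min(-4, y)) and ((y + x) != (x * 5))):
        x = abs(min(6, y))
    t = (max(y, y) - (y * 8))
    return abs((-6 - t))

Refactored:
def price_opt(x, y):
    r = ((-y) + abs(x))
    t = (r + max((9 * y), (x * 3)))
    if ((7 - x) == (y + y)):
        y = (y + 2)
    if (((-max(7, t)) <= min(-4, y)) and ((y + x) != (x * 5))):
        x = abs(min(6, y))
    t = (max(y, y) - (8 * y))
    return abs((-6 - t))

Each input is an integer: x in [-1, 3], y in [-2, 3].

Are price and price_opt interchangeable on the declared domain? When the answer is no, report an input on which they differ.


This is a faithful refactor — statement counts differ, plus local variable names differ, but the computed results match everywhere.
Tracing x=0, y=2: price: t := 16 | ((7 - x) == (y + y)): false | (((-max(7, t)) <= min(-4, y)) and ((y + x) != (x * 5))): true | x := 2 | t := -14 | result 8 | price_opt: r := -2 | t := 16 | ((7 - x) == (y + y)): false | (((-max(7, t)) <= min(-4, y)) and ((y + x) != (x * 5))): true | x := 2 | t := -14 | result 8 — matching result 8.
Across all 30 domain points the two functions coincide.
verdict: equivalent


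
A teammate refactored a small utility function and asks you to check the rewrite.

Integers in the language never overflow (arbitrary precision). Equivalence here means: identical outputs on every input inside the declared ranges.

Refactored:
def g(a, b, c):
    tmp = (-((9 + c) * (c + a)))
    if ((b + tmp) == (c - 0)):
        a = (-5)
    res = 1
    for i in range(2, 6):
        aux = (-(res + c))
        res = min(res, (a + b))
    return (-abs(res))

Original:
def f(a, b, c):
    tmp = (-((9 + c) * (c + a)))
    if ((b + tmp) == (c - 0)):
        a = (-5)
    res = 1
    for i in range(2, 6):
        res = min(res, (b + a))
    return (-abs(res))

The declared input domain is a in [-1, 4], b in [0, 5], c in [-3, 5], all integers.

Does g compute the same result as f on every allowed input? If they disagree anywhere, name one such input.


Comparing the listings, the differences include: statement counts differ, and local variable names differ, and arithmetic usage differs.
Tracing a=1, b=5, c=0: f: tmp := -9 | ((b + tmp) == (c - 0)): false | res := 1 | iter i=2: | res := 1 | iter i=3: | res := 1 | iter i=4: | res := 1 | iter i=5: | res := 1 | result -1 | g: tmp := -9 | ((b + tmp) == (c - 0)): false | res := 1 | iter i=2: | aux := -1 | res := 1 | iter i=3: | aux := -1 | res := 1 | iter i=4: | aux := -1 | res := 1 | iter i=5: | aux := -1 | res := 1 | result -1 — matching result -1.
Sweeping the whole domain (324 inputs) finds no disagreement.
verdict: equivalent


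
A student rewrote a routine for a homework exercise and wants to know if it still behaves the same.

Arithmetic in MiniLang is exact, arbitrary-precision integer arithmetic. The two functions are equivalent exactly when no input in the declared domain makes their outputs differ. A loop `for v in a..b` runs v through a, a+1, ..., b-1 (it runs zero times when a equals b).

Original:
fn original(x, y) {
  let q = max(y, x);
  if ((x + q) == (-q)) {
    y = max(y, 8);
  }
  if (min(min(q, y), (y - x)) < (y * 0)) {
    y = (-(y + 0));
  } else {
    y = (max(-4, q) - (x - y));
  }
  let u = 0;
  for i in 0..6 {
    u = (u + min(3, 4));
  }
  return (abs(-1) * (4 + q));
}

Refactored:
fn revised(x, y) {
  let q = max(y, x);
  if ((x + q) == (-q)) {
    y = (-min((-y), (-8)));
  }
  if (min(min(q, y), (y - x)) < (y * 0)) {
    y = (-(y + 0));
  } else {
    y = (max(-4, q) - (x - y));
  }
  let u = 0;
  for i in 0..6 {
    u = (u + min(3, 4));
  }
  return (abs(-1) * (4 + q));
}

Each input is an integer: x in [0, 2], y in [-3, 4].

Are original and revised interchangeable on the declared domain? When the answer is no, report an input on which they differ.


Equivalent — the differences include min/max/abs usage differs, yet no declared input distinguishes the two.
As a probe, take x=2, y=0: original runs q=2, then ((x + q) == (-q)) is false, then (min(min(q, y), (y - x)) < (y * 0)) is true, then y=0, then u=0, then (i=0), then u=3, then (i=1), then u=6, then (i=2), then u=9, then (i=3), then u=12, then (i=4), then u=15, then (i=5), then u=18, then returns 6; revised runs q=2, then ((x + q) == (-q)) is false, then (min(min(q, y), (y - x)) < (y * 0)) is true, then y=0, then u=0, then (i=0), then u=3, then (i=1), then u=6, then (i=2), then u=9, then (i=3), then u=12, then (i=4), then u=15, then (i=5), then u=18, then returns 6; both end at 6.
Every one of the 24 inputs gives matching results.
verdict: equivalent


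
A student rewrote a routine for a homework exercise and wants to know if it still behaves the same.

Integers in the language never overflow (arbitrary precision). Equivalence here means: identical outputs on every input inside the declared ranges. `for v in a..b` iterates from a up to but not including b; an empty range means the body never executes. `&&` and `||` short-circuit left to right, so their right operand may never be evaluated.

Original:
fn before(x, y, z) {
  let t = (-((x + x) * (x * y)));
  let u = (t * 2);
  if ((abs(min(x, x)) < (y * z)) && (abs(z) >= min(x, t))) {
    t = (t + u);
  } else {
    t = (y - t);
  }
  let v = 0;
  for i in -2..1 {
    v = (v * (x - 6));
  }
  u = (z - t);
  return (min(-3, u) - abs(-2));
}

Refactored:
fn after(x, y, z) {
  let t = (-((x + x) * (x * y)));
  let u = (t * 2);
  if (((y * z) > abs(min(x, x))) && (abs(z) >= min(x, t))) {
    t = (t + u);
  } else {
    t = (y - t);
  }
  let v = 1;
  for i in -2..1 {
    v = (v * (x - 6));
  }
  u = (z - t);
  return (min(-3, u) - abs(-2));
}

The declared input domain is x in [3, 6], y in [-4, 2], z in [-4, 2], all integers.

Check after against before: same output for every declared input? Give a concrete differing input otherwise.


Equivalent. The suspicious edit (`0` became `1`) never changes the result for any input inside the declared domain.
Sweeping the whole domain (196 inputs) finds no disagreement.
One worked example (x=3, y=1, z=-1) — before: t = -18; u = -36; ((abs(min(x, x)) < (y * z)) && (abs(z) >= min(x, t))) -> false; t = 19; v = 0; [i=-2]; v = 0; [i=-1]; v = 0; [i=0]; v = 0; u = -20; return -22; after: t = -18; u = -36; (((y * z) > abs(min(x, x))) && (abs(z) >= min(x, t))) -> false; t = 19; v = 1; [i=-2]; v = -3; [i=-1]; v = 9; [i=0]; v = -27; u = -20; return -22; agreement on -22.
verdict: equivalent
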